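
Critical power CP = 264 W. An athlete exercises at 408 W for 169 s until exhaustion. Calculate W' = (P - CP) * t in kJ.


P - CP = 408 - 264 = 144 W
W' = 144 * 169 = 24336 J
= 24336 / 1000 = 24.336 kJ

24.336 kJ


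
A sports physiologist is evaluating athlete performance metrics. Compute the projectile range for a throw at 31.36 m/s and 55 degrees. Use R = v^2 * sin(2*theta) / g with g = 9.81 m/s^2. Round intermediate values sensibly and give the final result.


Two times the angle = 110 degrees
sin(110) = 0.939693
R = 983.4496 * 0.939693 / 9.81 = 94.204 m

94.204 m


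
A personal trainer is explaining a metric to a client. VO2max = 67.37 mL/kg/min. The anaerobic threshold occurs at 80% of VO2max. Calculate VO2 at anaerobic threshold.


AT fraction = 80 / 100 = 0.8
AT VO2 = 67.37 * 0.8
= 53.9 mL/kg/min

53.9 mL/kg/min


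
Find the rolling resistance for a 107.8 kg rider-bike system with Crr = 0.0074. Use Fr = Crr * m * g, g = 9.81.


m * g = 107.8 * 9.81 = 1057.518 N
Fr = 0.0074 * 1057.518 = 7.826 N

7.826 N


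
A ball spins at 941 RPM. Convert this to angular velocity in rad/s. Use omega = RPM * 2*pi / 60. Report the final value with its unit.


omega = 941 * 2 * pi / 60
= 941 * 6.28318531 / 60
= 5912.477 / 60
= 98.541 rad/s

98.541 rad/s


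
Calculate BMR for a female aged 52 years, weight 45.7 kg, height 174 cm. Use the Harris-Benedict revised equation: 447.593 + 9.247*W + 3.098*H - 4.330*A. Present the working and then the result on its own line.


Substituting values:
W term = 9.247 * 45.7 = 422.5879
H term = 3.098 * 174 = 539.052
A term = 4.330 * 52 = 225.16
BMR = 1184.07 kcal/day

1184.07 kcal/day


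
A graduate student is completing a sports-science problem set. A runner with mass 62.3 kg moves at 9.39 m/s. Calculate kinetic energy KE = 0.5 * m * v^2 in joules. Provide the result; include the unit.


v^2 = 9.39^2 = 88.1721
KE = 0.5 * 62.3 * 88.1721
= 2746.56 J

2746.56 J


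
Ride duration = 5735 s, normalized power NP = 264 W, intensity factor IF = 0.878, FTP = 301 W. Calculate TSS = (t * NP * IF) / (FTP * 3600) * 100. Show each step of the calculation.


Numerator = 5735 * 264 * 0.878 = 1329327.12
Denominator = 301 * 3600 = 1083600
TSS = 1329327.12 / 1083600 * 100
= 122.68

122.68 TSS


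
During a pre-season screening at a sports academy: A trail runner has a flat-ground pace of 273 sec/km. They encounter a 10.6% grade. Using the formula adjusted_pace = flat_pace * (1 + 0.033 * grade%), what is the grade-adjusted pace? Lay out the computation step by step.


Grade factor = 1 + 0.033 * 10.6 = 1.3498
Adjusted = 273 * 1.3498 = 368.5 sec/km

368.5 s/km


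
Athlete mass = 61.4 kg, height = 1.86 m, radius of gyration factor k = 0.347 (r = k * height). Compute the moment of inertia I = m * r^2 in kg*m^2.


r = k * height = 0.347 * 1.86 = 0.64542 m
r^2 = 0.64542^2 = 0.416567
I = 61.4 * 0.416567 = 25.577 kg*m^2

25.577 kg*m^2


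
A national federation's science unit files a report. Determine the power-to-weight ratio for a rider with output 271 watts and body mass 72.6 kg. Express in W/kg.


P/W = 271 / 72.6 = 3.733 W/kg

3.733 W/kg


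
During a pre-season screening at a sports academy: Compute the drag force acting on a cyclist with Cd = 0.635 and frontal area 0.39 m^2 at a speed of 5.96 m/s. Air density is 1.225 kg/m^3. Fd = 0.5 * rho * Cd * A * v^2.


Step 1: v^2 = 35.5216
Step 2: Fd = 0.5 * 1.225 * 0.635 * 0.39 * 35.5216
= 5.388 N

5.388 N


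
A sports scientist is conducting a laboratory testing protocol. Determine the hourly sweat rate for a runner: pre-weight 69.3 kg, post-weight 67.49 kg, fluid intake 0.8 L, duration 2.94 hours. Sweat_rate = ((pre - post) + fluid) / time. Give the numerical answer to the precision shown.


Mass lost = 69.3 - 67.49 = 1.81 kg
Add fluid consumed: 1.81 + 0.8 = 2.61 L total sweat
Sweat rate = 2.61 / 2.94 = 0.888 L/h

0.888 L/h


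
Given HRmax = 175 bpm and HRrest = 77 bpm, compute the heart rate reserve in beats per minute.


Heart rate reserve = maximum HR minus resting HR
HRR = 175 - 77 = 98 bpm

98 bpm


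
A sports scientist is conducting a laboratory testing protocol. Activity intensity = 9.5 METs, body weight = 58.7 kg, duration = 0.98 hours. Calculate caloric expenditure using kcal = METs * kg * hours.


kcal = 9.5 * 58.7 * 0.98
= 557.65 * 0.98
= 546.5 kcal

546.5 kcal


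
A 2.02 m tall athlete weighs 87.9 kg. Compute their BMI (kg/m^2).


height^2 = 4.0804 m^2
BMI = 87.9 / 4.0804 = 21.54 kg/m^2

21.54 kg/m^2


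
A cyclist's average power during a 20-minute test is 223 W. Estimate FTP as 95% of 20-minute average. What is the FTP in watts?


FTP = 20-min power * 0.95
= 223 * 0.95
= 211.85 W

211.85 W


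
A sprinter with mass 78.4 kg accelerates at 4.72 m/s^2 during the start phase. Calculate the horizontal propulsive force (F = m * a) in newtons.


F = m * a
= 78.4 * 4.72
= 370.05 N

370.05 N


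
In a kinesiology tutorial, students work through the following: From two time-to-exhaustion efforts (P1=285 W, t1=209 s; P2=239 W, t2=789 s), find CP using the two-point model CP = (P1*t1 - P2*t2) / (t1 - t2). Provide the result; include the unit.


Work in trial 1 = 59565 J
Work in trial 2 = 188571 J
Delta work = -129006 J
Delta time = -580 s
CP = -129006 / -580 = 222.42 W

222.42 W


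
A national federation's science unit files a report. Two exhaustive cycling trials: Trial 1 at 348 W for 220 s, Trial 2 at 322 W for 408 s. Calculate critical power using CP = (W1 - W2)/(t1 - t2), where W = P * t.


W1 = 348 * 220 = 76560 J
W2 = 322 * 408 = 131376 J
CP = (76560 - 131376) / (220 - 408)
= -54816 / -188
= 291.57 W

291.57 W


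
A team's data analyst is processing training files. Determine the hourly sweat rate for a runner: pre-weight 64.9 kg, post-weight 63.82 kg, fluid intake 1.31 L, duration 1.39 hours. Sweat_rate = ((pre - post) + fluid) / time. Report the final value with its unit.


Mass lost = 64.9 - 63.82 = 1.08 kg
Add fluid consumed: 1.08 + 1.31 = 2.39 L total sweat
Sweat rate = 2.39 / 1.39 = 1.719 L/h

1.719 L/h


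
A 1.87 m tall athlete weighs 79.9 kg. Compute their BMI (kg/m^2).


height^2 = 3.4969 m^2
BMI = 79.9 / 3.4969 = 22.85 kg/m^2

22.85 kg/m^2


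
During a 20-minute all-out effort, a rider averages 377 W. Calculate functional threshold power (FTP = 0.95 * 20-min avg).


FTP = 0.95 * 377
= 358.15 W

358.15 W


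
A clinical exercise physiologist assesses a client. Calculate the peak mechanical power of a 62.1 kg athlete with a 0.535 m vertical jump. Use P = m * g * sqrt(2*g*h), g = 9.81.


First, sqrt(2gh) = sqrt(2 * 9.81 * 0.535)
= sqrt(10.4967) = 3.239861 m/s
Power = 62.1 * 9.81 * 3.239861 = 1973.73 W

1973.73 W


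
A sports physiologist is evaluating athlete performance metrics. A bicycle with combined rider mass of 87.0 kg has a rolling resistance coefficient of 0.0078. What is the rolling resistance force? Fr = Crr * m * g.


Fr = 0.0078 * 87.0 * 9.81
= 0.6786 * 9.81
= 6.657 N

6.657 N


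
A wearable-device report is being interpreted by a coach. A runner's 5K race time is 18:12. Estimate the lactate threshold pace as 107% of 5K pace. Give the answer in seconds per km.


Total race time = 18*60 + 12 = 1092 seconds
5K pace = 1092 / 5 = 218.4 sec/km
LT pace = 218.4 * 1.07 = 233.69 sec/km

233.69 s/km


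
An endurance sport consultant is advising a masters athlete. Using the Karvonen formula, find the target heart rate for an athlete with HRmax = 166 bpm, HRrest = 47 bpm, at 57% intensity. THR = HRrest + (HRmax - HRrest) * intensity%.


HRR = 166 - 47 = 119
THR = 47 + 119 * 0.57
= 47 + 67.83
= 114.83 bpm

114.83 bpm


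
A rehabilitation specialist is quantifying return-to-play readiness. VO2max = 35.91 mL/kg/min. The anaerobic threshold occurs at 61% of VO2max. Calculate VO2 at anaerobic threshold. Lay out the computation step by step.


AT fraction = 61 / 100 = 0.61
AT VO2 = 35.91 * 0.61
= 21.91 mL/kg/min

21.91 mL/kg/min


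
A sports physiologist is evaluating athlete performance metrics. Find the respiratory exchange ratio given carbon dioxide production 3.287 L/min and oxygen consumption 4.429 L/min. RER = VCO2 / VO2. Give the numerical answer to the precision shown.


VCO2 = 3.287 L/min
VO2 = 4.429 L/min
RER = 3.287 / 4.429 = 0.7422

0.7422


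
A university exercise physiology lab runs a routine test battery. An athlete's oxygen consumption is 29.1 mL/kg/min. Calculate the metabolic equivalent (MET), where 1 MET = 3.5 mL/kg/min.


MET = VO2 / 3.5
= 29.1 / 3.5
= 8.31 METs

8.31 METs


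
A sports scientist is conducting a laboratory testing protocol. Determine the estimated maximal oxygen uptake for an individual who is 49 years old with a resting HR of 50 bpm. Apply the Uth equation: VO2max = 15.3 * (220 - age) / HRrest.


HRmax = 220 - 49 = 171
VO2max = 15.3 * (171 / 50)
= 15.3 * 3.42
= 52.33 mL/kg/min

52.33 mL/kg/min


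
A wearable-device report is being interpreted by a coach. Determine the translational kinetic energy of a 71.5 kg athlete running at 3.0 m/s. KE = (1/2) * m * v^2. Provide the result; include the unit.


KE = 0.5 * m * v^2
= 0.5 * 71.5 * 3.0^2
= 0.5 * 71.5 * 9.0
= 321.75 J

321.75 J


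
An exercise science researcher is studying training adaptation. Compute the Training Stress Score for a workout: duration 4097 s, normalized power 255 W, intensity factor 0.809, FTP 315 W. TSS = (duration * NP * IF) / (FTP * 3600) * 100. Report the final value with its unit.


Product = 4097 * 255 * 0.809 = 845190.615
Base = 315 * 3600 = 1134000
TSS = 845190.615 / 1134000 * 100 = 74.53

74.53 TSS


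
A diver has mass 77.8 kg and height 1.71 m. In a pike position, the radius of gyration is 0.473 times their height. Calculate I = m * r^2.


r = 0.473 * 1.71 = 0.80883 m
I = m * r^2 = 77.8 * 0.654206 = 50.897 kg*m^2

50.897 kg*m^2


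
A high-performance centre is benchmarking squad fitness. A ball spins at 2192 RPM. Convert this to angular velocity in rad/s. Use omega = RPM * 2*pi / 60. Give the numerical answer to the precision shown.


omega = 2192 * 2 * pi / 60
= 2192 * 6.28318531 / 60
= 13772.742 / 60
= 229.546 rad/s

229.546 rad/s


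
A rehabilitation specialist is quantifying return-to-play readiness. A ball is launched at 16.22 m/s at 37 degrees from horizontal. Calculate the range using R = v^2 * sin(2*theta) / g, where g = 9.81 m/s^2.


sin(2 * 37) = sin(74) = 0.961262
v^2 = 16.22^2 = 263.0884
R = 263.0884 * 0.961262 / 9.81
= 25.779 m

25.779 m


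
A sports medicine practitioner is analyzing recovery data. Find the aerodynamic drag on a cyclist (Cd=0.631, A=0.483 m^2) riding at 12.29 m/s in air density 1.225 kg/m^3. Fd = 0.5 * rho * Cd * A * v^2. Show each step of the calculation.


Fd = 0.5 * 1.225 * 0.631 * 0.483 * 12.29^2
= 0.5 * 1.225 * 0.631 * 0.483 * 151.0441
= 28.196 N

28.196 N


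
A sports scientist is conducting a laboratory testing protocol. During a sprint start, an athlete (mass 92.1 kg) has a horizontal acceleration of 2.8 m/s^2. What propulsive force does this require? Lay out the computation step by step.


Propulsive force = mass * acceleration
= 92.1 kg * 2.8 m/s^2
= 257.88 N

257.88 N


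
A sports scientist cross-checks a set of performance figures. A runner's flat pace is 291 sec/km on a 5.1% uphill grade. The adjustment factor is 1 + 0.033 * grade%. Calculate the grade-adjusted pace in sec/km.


Factor = 1 + 0.033 * 5.1 = 1.1683
Adjusted pace = 291 * 1.1683
= 339.98 sec/km

339.98 s/km


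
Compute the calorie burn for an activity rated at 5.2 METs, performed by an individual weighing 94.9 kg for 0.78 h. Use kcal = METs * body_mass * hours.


Product of METs and mass = 5.2 * 94.9 = 493.48
Total kcal = 493.48 * 0.78 = 384.91 kcal

384.91 kcal


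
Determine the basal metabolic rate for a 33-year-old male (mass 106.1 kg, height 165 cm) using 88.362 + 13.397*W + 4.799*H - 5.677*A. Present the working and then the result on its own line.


BMR = 88.362 + 13.397*106.1 + 4.799*165 - 5.677*33
= 2114.28 kcal/day

2114.28 kcal/day


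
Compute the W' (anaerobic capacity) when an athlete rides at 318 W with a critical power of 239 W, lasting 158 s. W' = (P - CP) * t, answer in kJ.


Above-CP power = 79 W
Duration = 158 s
W' = 79 * 158 = 12482 J
Convert: 12482 / 1000 = 12.482 kJ

12.482 kJ


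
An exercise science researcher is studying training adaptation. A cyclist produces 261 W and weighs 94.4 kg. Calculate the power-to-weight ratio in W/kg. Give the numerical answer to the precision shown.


P/W = power / mass
= 261 / 94.4
= 2.765 W/kg

2.765 W/kg


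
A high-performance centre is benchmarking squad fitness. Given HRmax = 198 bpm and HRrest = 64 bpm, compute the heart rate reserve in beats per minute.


Heart rate reserve = maximum HR minus resting HR
HRR = 198 - 64 = 134 bpm

134 bpm


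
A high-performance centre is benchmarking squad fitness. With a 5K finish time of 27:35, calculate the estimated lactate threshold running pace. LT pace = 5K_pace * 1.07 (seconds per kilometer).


Race duration = 1655 s for 5 km
Average pace = 1655 / 5 = 331.0 s/km
LT pace = 331.0 * 1.07
= 354.17 s/km

354.17 s/km


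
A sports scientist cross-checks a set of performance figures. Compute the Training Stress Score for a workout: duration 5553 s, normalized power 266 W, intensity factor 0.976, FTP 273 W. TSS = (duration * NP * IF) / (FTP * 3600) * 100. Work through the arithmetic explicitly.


Product = 5553 * 266 * 0.976 = 1441647.648
Base = 273 * 3600 = 982800
TSS = 1441647.648 / 982800 * 100 = 146.69

146.69 TSS


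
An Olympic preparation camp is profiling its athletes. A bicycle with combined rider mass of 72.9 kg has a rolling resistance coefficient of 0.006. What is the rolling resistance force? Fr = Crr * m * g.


Fr = 0.006 * 72.9 * 9.81
= 0.4374 * 9.81
= 4.291 N

4.291 N


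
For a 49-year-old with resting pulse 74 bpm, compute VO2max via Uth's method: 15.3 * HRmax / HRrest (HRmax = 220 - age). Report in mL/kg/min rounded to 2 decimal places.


Step 1: HRmax = 220 - 49 = 171 bpm
Step 2: Ratio = 171 / 74 = 2.3108
Step 3: VO2max = 15.3 * 2.3108 = 35.36 mL/kg/min

35.36 mL/kg/min


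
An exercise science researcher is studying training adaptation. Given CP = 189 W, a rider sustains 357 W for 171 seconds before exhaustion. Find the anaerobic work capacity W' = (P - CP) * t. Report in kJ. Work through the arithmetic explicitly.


Excess power = 357 - 189 = 168 W
Work above CP = 168 * 171 = 28728 J
W' = 28.728 kJ

28.728 kJ


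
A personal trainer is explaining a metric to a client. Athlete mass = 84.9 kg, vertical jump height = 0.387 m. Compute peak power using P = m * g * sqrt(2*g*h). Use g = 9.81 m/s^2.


sqrt(2 * 9.81 * 0.387) = sqrt(7.59294) = 2.755529 m/s
P = 84.9 * 9.81 * 2.755529
= 2294.99 W

2294.99 W


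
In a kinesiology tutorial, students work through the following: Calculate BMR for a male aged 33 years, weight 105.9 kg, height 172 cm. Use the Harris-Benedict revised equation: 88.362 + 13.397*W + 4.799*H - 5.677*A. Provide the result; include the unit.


Substituting values:
W term = 13.397 * 105.9 = 1418.7423
H term = 4.799 * 172 = 825.428
A term = 5.677 * 33 = 187.341
BMR = 2145.19 kcal/day

2145.19 kcal/day


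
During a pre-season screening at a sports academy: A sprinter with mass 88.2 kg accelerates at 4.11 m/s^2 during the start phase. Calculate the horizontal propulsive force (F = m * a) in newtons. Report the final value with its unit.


F = m * a
= 88.2 * 4.11
= 362.5 N

362.5 N


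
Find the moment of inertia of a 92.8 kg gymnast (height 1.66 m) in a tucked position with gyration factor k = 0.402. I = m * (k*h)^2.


Radius of gyration = 0.402 * 1.66 = 0.66732 m
I = 92.8 * 0.66732^2
= 92.8 * 0.445316
= 41.325 kg*m^2

41.325 kg*m^2


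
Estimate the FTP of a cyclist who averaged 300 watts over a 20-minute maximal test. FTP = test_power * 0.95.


FTP = 300 * 0.95 = 285.0 W

285.0 W


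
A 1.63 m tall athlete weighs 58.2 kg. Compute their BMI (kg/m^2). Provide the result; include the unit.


height^2 = 2.6569 m^2
BMI = 58.2 / 2.6569 = 21.91 kg/m^2

21.91 kg/m^2


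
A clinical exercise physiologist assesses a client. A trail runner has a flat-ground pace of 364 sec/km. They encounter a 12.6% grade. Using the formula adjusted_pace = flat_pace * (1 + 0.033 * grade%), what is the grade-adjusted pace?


Grade factor = 1 + 0.033 * 12.6 = 1.4158
Adjusted = 364 * 1.4158 = 515.35 sec/km

515.35 s/km


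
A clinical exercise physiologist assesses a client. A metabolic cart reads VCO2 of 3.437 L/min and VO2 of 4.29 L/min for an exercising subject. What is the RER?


RER = VCO2 / VO2 = 3.437 / 4.29 = 0.8012

0.8012


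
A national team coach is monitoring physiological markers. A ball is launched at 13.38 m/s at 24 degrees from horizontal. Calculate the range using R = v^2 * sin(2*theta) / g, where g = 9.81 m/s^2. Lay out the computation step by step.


sin(2 * 24) = sin(48) = 0.743145
v^2 = 13.38^2 = 179.0244
R = 179.0244 * 0.743145 / 9.81
= 13.562 m

13.562 m


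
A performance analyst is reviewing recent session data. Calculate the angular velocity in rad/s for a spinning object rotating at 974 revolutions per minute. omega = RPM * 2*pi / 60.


omega = RPM * 2*pi / 60
= 974 * 6.28318531 / 60
= 101.997 rad/s

101.997 rad/s


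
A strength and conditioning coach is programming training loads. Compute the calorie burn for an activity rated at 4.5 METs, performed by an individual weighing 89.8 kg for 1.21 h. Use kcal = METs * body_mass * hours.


Product of METs and mass = 4.5 * 89.8 = 404.1
Total kcal = 404.1 * 1.21 = 488.96 kcal

488.96 kcal


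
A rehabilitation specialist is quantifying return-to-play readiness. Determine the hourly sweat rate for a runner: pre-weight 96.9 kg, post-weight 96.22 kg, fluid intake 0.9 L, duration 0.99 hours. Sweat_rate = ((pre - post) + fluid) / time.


Mass lost = 96.9 - 96.22 = 0.68 kg
Add fluid consumed: 0.68 + 0.9 = 1.58 L total sweat
Sweat rate = 1.58 / 0.99 = 1.596 L/h

1.596 L/h


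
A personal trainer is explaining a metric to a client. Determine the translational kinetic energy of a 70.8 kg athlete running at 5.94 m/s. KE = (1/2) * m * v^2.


KE = 0.5 * m * v^2
= 0.5 * 70.8 * 5.94^2
= 0.5 * 70.8 * 35.2836
= 1249.04 J

1249.04 J


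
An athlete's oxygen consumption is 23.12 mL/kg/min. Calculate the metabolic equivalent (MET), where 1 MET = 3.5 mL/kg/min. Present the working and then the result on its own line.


MET = VO2 / 3.5
= 23.12 / 3.5
= 6.61 METs

6.61 METs


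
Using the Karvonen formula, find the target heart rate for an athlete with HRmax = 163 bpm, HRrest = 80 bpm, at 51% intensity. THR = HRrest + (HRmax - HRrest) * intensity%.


HRR = 163 - 80 = 83
THR = 80 + 83 * 0.51
= 80 + 42.33
= 122.33 bpm

122.33 bpm


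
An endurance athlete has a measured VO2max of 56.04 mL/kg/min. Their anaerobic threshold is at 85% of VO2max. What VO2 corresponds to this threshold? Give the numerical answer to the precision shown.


Anaerobic threshold VO2 = VO2max * 85%
= 56.04 * 0.85
= 47.63 mL/kg/min

47.63 mL/kg/min


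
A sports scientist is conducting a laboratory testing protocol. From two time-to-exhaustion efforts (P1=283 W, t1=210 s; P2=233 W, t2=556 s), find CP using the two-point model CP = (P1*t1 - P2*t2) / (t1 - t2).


Work in trial 1 = 59430 J
Work in trial 2 = 129548 J
Delta work = -70118 J
Delta time = -346 s
CP = -70118 / -346 = 202.65 W

202.65 W


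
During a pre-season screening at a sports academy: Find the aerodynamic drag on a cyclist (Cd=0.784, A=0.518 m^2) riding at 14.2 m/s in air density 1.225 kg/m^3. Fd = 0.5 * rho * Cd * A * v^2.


Fd = 0.5 * 1.225 * 0.784 * 0.518 * 14.2^2
= 0.5 * 1.225 * 0.784 * 0.518 * 201.64
= 50.157 N

50.157 N


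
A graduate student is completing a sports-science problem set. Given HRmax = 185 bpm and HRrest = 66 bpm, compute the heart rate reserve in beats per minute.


Heart rate reserve = maximum HR minus resting HR
HRR = 185 - 66 = 119 bpm

119 bpm


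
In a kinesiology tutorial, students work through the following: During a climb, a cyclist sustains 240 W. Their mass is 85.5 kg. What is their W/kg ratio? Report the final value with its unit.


Power-to-weight = 240 W / 85.5 kg
= 2.807 W/kg

2.807 W/kg


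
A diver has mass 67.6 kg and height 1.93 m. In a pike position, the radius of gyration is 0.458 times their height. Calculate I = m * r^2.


r = 0.458 * 1.93 = 0.88394 m
I = m * r^2 = 67.6 * 0.78135 = 52.819 kg*m^2

52.819 kg*m^2


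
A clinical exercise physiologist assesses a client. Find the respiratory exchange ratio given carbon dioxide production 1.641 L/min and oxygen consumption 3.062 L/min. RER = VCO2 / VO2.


VCO2 = 1.641 L/min
VO2 = 3.062 L/min
RER = 1.641 / 3.062 = 0.5359

0.5359


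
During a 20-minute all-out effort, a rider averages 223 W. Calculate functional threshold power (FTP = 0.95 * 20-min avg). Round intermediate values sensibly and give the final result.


FTP = 0.95 * 223
= 211.85 W

211.85 W


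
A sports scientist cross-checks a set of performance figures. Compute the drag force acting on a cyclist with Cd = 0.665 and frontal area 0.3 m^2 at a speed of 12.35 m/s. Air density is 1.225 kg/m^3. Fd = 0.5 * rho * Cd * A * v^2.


Step 1: v^2 = 152.5225
Step 2: Fd = 0.5 * 1.225 * 0.665 * 0.3 * 152.5225
= 18.637 N

18.637 N


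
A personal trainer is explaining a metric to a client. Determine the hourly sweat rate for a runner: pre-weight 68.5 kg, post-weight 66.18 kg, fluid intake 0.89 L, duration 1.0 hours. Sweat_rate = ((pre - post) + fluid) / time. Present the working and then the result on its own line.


Mass lost = 68.5 - 66.18 = 2.32 kg
Add fluid consumed: 2.32 + 0.89 = 3.21 L total sweat
Sweat rate = 3.21 / 1.0 = 3.21 L/h

3.21 L/h


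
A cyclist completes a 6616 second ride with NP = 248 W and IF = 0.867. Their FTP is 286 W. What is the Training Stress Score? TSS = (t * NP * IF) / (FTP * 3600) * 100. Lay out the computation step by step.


t * NP * IF = 6616 * 248 * 0.867 = 1422545.856
FTP * 3600 = 1029600
TSS = (1422545.856 / 1029600) * 100 = 138.16

138.16 TSS


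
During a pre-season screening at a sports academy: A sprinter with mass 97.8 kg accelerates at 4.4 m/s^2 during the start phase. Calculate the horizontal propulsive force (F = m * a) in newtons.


F = m * a
= 97.8 * 4.4
= 430.32 N

430.32 N


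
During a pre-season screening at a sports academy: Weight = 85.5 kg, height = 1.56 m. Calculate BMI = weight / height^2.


height^2 = 1.56^2 = 2.4336
BMI = 85.5 / 2.4336 = 35.13 kg/m^2

35.13 kg/m^2


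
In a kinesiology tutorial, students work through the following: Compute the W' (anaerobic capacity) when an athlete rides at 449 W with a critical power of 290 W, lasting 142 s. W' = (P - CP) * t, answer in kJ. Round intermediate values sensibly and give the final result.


Above-CP power = 159 W
Duration = 142 s
W' = 159 * 142 = 22578 J
Convert: 22578 / 1000 = 22.578 kJ

22.578 kJ


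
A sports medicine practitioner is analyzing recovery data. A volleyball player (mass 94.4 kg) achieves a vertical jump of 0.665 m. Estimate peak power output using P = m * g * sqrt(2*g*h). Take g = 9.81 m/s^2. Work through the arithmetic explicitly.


2 * g * h = 2 * 9.81 * 0.665 = 13.0473
sqrt(13.0473) = 3.612105 m/s
P = 94.4 * 9.81 * 3.612105 = 3345.04 W

3345.04 W


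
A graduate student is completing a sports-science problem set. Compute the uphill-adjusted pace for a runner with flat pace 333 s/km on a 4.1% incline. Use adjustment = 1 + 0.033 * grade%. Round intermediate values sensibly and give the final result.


Adjustment factor = 1 + 0.033 * 4.1 = 1.1353
Grade-adjusted pace = 333 * 1.1353 = 378.05 s/km

378.05 s/km


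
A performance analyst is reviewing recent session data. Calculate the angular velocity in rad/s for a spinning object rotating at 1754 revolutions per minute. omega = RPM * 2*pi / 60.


omega = RPM * 2*pi / 60
= 1754 * 6.28318531 / 60
= 183.678 rad/s

183.678 rad/s


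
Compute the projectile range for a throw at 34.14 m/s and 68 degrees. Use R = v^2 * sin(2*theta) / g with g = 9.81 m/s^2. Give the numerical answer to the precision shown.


Two times the angle = 136 degrees
sin(136) = 0.694658
R = 1165.5396 * 0.694658 / 9.81 = 82.533 m

82.533 m


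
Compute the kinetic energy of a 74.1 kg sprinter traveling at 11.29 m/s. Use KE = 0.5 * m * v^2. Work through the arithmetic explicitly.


Velocity squared = 127.4641
KE = 0.5 * 74.1 * 127.4641 = 4722.54 J

4722.54 J


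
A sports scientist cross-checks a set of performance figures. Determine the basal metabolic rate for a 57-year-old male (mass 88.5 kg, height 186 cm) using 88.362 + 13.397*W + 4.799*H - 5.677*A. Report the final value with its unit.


BMR = 88.362 + 13.397*88.5 + 4.799*186 - 5.677*57
= 1843.02 kcal/day

1843.02 kcal/day


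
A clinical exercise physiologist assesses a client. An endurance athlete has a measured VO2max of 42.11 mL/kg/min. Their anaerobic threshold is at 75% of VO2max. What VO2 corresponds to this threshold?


Anaerobic threshold VO2 = VO2max * 75%
= 42.11 * 0.75
= 31.58 mL/kg/min

31.58 mL/kg/min


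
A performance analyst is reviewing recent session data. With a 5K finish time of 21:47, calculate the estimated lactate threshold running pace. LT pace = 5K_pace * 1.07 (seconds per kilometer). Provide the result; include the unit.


Race duration = 1307 s for 5 km
Average pace = 1307 / 5 = 261.4 s/km
LT pace = 261.4 * 1.07
= 279.7 s/km

279.7 s/km


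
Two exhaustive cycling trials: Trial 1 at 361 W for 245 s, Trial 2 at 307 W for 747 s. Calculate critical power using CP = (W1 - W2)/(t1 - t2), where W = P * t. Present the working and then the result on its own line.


W1 = 361 * 245 = 88445 J
W2 = 307 * 747 = 229329 J
CP = (88445 - 229329) / (245 - 747)
= -140884 / -502
= 280.65 W

280.65 W


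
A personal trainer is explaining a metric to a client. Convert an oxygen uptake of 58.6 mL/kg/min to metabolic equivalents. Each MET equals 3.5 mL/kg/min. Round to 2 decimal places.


One MET = 3.5 mL/kg/min
Number of METs = 58.6 / 3.5
= 16.74 METs

16.74 METs


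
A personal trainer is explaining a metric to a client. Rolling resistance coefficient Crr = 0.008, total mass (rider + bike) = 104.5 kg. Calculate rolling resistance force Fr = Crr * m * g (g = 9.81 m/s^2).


Fr = Crr * m * g
= 0.008 * 104.5 * 9.81
= 8.201 N

8.201 N


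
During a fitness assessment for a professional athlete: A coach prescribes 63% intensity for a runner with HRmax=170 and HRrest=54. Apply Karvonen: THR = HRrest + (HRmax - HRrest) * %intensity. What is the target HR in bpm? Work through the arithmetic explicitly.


Heart rate reserve = 170 - 54 = 116
Intensity fraction = 63 / 100 = 0.63
THR = 54 + 116 * 0.63 = 127.08 bpm

127.08 bpm


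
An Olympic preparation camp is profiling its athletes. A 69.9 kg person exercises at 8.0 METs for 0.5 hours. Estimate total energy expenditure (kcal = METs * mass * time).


Energy = METs * mass(kg) * time(h)
= 8.0 * 69.9 * 0.5
= 279.6 kcal

279.6 kcal


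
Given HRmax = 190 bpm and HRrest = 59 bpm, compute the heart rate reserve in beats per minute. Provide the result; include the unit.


Heart rate reserve = maximum HR minus resting HR
HRR = 190 - 59 = 131 bpm

131 bpm


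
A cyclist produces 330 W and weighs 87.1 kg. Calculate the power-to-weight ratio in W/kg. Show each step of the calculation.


P/W = power / mass
= 330 / 87.1
= 3.789 W/kg

3.789 W/kg


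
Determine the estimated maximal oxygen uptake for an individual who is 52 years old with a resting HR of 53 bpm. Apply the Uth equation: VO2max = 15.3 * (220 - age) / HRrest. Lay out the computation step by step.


HRmax = 220 - 52 = 168
VO2max = 15.3 * (168 / 53)
= 15.3 * 3.1698
= 48.5 mL/kg/min

48.5 mL/kg/min


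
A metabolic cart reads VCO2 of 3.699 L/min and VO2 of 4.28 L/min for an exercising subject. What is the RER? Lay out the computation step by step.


RER = VCO2 / VO2 = 3.699 / 4.28 = 0.8643

0.8643


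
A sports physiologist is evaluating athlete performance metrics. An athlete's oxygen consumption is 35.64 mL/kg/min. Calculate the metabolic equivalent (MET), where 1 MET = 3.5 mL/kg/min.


MET = VO2 / 3.5
= 35.64 / 3.5
= 10.18 METs

10.18 METs


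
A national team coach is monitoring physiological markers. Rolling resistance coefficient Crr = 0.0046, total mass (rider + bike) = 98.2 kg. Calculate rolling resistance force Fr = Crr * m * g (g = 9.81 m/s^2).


Fr = Crr * m * g
= 0.0046 * 98.2 * 9.81
= 4.431 N

4.431 N


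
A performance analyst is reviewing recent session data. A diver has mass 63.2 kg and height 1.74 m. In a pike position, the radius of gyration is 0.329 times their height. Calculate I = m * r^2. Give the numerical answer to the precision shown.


r = 0.329 * 1.74 = 0.57246 m
I = m * r^2 = 63.2 * 0.32771 = 20.711 kg*m^2

20.711 kg*m^2


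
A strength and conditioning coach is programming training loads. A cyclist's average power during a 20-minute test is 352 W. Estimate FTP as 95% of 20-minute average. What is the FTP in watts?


FTP = 20-min power * 0.95
= 352 * 0.95
= 334.4 W

334.4 W


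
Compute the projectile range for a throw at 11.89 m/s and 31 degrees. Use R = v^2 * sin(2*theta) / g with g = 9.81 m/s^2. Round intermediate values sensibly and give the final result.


Two times the angle = 62 degrees
sin(62) = 0.882948
R = 141.3721 * 0.882948 / 9.81 = 12.724 m

12.724 m


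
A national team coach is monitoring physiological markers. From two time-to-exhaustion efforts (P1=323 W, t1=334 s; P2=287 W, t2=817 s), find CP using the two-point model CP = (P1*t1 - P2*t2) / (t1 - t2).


Work in trial 1 = 107882 J
Work in trial 2 = 234479 J
Delta work = -126597 J
Delta time = -483 s
CP = -126597 / -483 = 262.11 W

262.11 W


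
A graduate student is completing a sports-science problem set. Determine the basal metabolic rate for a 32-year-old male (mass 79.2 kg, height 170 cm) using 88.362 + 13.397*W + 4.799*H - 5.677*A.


BMR = 88.362 + 13.397*79.2 + 4.799*170 - 5.677*32
= 1783.57 kcal/day

1783.57 kcal/day


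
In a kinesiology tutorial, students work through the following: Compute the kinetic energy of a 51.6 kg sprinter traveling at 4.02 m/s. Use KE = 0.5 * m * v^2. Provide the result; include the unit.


Velocity squared = 16.1604
KE = 0.5 * 51.6 * 16.1604 = 416.94 J

416.94 J


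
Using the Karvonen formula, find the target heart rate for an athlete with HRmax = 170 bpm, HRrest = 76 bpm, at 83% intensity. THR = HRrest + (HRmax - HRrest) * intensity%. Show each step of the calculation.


HRR = 170 - 76 = 94
THR = 76 + 94 * 0.83
= 76 + 78.02
= 154.02 bpm

154.02 bpm


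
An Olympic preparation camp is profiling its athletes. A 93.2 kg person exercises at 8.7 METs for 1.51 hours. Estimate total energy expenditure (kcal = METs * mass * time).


Energy = METs * mass(kg) * time(h)
= 8.7 * 93.2 * 1.51
= 1224.37 kcal

1224.37 kcal


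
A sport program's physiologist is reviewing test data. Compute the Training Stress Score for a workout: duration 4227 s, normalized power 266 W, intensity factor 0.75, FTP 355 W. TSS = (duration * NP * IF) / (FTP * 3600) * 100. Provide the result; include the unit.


Product = 4227 * 266 * 0.75 = 843286.5
Base = 355 * 3600 = 1278000
TSS = 843286.5 / 1278000 * 100 = 65.98

65.98 TSS


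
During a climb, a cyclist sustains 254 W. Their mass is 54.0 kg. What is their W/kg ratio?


Power-to-weight = 254 W / 54.0 kg
= 4.704 W/kg

4.704 W/kg


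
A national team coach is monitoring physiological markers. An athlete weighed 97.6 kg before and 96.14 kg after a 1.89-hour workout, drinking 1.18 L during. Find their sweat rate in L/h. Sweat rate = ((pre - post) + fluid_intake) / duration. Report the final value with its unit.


Body mass change = 1.46 kg
Total sweat loss = 1.46 + 1.18 = 2.64 L
Rate = 2.64 / 1.89 = 1.397 L/h

1.397 L/h


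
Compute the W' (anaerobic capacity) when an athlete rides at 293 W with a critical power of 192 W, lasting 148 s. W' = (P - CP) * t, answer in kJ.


Above-CP power = 101 W
Duration = 148 s
W' = 101 * 148 = 14948 J
Convert: 14948 / 1000 = 14.948 kJ

14.948 kJ


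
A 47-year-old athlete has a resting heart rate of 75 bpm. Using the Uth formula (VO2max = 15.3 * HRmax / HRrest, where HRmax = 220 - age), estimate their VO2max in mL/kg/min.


HRmax = 220 - 47 = 173 bpm
Ratio = HRmax / HRrest = 173 / 75 = 2.3067
VO2max = 15.3 * 2.3067 = 35.29 mL/kg/min

35.29 mL/kg/min


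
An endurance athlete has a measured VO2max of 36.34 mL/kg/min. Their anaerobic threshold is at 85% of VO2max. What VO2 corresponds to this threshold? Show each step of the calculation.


Anaerobic threshold VO2 = VO2max * 85%
= 36.34 * 0.85
= 30.89 mL/kg/min

30.89 mL/kg/min


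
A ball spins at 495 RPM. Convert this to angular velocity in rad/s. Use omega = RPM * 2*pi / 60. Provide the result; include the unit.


omega = 495 * 2 * pi / 60
= 495 * 6.28318531 / 60
= 3110.177 / 60
= 51.836 rad/s

51.836 rad/s


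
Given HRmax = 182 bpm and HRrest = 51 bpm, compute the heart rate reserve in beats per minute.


Heart rate reserve = maximum HR minus resting HR
HRR = 182 - 51 = 131 bpm

131 bpm


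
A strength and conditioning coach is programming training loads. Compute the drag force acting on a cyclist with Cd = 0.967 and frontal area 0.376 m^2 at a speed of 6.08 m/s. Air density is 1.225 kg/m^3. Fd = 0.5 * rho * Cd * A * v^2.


Step 1: v^2 = 36.9664
Step 2: Fd = 0.5 * 1.225 * 0.967 * 0.376 * 36.9664
= 8.232 N

8.232 N


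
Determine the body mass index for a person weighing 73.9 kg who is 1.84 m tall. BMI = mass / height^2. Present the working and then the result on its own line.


BMI = mass / height^2
= 73.9 / 1.84^2
= 73.9 / 3.3856
= 21.83 kg/m^2

21.83 kg/m^2


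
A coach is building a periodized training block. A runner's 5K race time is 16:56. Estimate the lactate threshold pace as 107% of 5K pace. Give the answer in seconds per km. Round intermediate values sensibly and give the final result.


Total race time = 16*60 + 56 = 1016 seconds
5K pace = 1016 / 5 = 203.2 sec/km
LT pace = 203.2 * 1.07 = 217.42 sec/km

217.42 s/km


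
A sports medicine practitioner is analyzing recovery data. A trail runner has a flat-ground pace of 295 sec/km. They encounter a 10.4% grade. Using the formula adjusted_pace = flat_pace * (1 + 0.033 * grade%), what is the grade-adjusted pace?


Grade factor = 1 + 0.033 * 10.4 = 1.3432
Adjusted = 295 * 1.3432 = 396.24 sec/km

396.24 s/km


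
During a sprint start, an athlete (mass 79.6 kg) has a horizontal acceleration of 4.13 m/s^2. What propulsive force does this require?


Propulsive force = mass * acceleration
= 79.6 kg * 4.13 m/s^2
= 328.75 N

328.75 N


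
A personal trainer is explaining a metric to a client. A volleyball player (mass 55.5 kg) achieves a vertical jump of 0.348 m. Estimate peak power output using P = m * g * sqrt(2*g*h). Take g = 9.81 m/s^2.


2 * g * h = 2 * 9.81 * 0.348 = 6.82776
sqrt(6.82776) = 2.612998 m/s
P = 55.5 * 9.81 * 2.612998 = 1422.66 W

1422.66 W


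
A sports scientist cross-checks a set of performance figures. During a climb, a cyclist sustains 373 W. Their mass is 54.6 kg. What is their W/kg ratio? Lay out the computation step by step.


Power-to-weight = 373 W / 54.6 kg
= 6.832 W/kg

6.832 W/kg


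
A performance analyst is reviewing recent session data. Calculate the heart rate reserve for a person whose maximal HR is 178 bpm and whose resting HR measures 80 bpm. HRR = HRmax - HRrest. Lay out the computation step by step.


HRmax = 178 bpm
HRrest = 80 bpm
HRR = 178 - 80 = 98 bpm

98 bpm


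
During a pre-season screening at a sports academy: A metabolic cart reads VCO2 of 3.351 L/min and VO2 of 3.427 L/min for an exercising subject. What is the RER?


RER = VCO2 / VO2 = 3.351 / 3.427 = 0.9778

0.9778


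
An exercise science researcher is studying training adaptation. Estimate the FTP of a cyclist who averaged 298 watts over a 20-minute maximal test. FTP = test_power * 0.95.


FTP = 298 * 0.95 = 283.1 W

283.1 W


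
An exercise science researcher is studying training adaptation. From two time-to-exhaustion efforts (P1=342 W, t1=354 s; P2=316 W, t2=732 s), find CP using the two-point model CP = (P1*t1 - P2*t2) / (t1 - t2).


Work in trial 1 = 121068 J
Work in trial 2 = 231312 J
Delta work = -110244 J
Delta time = -378 s
CP = -110244 / -378 = 291.65 W

291.65 W


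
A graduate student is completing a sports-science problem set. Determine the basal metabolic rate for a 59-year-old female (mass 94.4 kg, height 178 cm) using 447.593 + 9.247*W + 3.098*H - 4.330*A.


BMR = 447.593 + 9.247*94.4 + 3.098*178 - 4.330*59
= 1616.48 kcal/day

1616.48 kcal/day


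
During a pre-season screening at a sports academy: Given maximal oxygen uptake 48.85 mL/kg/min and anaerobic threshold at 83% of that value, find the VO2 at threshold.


Percentage as decimal = 0.83
VO2 at AT = 48.85 * 0.83 = 40.55 mL/kg/min

40.55 mL/kg/min


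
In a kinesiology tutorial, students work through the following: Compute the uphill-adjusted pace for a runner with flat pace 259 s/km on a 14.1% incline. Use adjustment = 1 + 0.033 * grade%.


Adjustment factor = 1 + 0.033 * 14.1 = 1.4653
Grade-adjusted pace = 259 * 1.4653 = 379.51 s/km

379.51 s/km


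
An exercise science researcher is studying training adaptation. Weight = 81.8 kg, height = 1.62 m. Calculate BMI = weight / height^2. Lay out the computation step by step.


height^2 = 1.62^2 = 2.6244
BMI = 81.8 / 2.6244 = 31.17 kg/m^2

31.17 kg/m^2


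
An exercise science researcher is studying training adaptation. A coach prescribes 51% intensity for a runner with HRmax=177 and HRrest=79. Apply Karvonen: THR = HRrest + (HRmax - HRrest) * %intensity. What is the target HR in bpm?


Heart rate reserve = 177 - 79 = 98
Intensity fraction = 51 / 100 = 0.51
THR = 79 + 98 * 0.51 = 128.98 bpm

128.98 bpm


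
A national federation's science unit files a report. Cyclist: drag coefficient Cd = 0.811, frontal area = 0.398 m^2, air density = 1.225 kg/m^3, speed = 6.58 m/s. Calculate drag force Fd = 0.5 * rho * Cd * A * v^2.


v^2 = 6.58^2 = 43.2964
Fd = 0.5 * 1.225 * 0.811 * 0.398 * 43.2964
= 8.56 N

8.56 N


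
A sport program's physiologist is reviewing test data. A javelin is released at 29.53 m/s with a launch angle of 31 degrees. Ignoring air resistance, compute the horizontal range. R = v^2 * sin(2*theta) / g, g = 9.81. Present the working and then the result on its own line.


Launch speed squared = 872.0209
sin(2 * 31 deg) = 0.882948
Range = 872.0209 * 0.882948 / 9.81
= 78.486 m

78.486 m


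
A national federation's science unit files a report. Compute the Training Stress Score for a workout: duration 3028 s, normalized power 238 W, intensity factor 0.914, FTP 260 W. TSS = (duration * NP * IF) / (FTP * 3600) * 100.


Product = 3028 * 238 * 0.914 = 658686.896
Base = 260 * 3600 = 936000
TSS = 658686.896 / 936000 * 100 = 70.37

70.37 TSS


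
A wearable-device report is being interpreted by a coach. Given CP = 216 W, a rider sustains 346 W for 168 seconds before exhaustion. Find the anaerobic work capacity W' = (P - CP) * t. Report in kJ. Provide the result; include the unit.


Excess power = 346 - 216 = 130 W
Work above CP = 130 * 168 = 21840 J
W' = 21.84 kJ

21.84 kJ


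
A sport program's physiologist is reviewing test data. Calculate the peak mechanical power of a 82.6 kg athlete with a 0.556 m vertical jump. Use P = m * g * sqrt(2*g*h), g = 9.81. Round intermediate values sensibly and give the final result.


First, sqrt(2gh) = sqrt(2 * 9.81 * 0.556)
= sqrt(10.90872) = 3.302835 m/s
Power = 82.6 * 9.81 * 3.302835 = 2676.31 W

2676.31 W


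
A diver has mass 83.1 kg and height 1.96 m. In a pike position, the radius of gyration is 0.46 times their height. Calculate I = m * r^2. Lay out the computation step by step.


r = 0.46 * 1.96 = 0.9016 m
I = m * r^2 = 83.1 * 0.812883 = 67.551 kg*m^2

67.551 kg*m^2
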